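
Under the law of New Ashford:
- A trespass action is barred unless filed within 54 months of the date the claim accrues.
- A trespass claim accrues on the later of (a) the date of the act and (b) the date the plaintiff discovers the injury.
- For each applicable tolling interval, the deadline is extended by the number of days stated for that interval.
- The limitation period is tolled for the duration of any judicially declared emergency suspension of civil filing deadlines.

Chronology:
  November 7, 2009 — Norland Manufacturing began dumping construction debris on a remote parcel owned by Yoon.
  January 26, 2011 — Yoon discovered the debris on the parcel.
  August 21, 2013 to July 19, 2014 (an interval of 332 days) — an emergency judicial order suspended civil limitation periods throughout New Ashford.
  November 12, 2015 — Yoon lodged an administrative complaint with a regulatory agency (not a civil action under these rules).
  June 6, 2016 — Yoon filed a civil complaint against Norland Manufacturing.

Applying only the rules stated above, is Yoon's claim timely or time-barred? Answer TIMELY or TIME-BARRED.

TIMELY

Taking the later of the act (November 7, 2009) and discovery (January 26, 2011), the claim accrued on January 26, 2011.
54 months from January 26, 2011 is July 26, 2015.
Because the emergency suspension of filing deadlines ran from August 21, 2013 to July 19, 2014, the deadline is extended by 332 days to June 22, 2016.
None of the other events listed affects the running of the period under the stated rules.
Filing on June 6, 2016 beat the June 22, 2016 deadline — the action is timely.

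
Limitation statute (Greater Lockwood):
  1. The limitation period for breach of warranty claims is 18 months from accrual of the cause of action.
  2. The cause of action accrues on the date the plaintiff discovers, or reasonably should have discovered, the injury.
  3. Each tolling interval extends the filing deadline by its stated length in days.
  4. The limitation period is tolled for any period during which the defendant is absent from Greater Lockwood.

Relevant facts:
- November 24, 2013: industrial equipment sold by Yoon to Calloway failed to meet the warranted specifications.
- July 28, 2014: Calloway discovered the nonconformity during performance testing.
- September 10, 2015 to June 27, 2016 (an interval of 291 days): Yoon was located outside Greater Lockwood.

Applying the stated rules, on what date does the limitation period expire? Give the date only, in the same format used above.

The claim did not accrue until Calloway discovered the injury on July 28, 2014; the November 24, 2013 act date does not start the clock under the stated rule.
18 months from July 28, 2014 is January 28, 2016.
The defendant's absence from the jurisdiction from September 10, 2015 to June 27, 2016 tolled the period for 291 days, extending the deadline to November 14, 2016.

November 14, 2016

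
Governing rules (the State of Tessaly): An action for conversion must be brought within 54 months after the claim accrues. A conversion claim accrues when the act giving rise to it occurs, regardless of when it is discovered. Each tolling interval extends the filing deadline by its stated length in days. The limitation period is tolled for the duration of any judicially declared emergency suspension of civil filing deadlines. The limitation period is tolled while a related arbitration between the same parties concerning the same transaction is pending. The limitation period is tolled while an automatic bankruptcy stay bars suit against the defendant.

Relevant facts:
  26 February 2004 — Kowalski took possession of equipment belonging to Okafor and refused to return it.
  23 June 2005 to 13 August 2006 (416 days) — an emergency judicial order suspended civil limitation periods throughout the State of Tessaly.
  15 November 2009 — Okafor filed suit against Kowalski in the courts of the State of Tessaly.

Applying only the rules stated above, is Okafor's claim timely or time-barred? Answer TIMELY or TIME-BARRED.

The claim accrued on 26 February 2004, the date of the act.
The untolled deadline — 54 months after 26 February 2004 — is 26 August 2008.
The emergency suspension of filing deadlines from 23 June 2005 to 13 August 2006 tolled the period for 416 days, extending the deadline to 16 October 2009.
The 15 November 2009 filing falls after the 16 October 2009 deadline; the claim is time-barred.

TIME-BARRED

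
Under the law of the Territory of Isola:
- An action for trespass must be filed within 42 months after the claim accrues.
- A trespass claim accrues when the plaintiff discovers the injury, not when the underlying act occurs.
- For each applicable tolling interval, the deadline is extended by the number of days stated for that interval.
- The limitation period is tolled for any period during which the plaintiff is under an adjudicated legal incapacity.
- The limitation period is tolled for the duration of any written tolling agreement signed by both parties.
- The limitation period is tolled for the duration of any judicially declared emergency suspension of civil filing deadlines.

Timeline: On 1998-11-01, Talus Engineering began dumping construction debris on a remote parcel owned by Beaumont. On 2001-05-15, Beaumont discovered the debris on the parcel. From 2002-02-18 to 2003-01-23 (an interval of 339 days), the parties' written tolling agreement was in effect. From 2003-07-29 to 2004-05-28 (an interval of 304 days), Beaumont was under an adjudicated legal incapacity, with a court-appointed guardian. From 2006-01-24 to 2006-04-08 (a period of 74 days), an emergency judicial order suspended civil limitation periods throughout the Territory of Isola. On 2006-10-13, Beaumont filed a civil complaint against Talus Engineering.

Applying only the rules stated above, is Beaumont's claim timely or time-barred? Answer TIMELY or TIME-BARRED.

Under the discovery rule, the claim accrued on 2001-05-15, when Beaumont discovered the injury — not on the 1998-11-01 date of the underlying act.
Adding the 42 months base period to 2001-05-15 gives a deadline of 2004-11-15, before any tolling.
Because the written tolling agreement ran from 2002-02-18 to 2003-01-23, the deadline is extended by 339 days to 2005-10-20.
The plaintiff's legal incapacity from 2003-07-29 to 2004-05-28 tolled the period for 304 days, extending the deadline to 2006-08-20.
The period was tolled for 74 days by the emergency suspension of filing deadlines (2006-01-24 to 2006-04-08), pushing the deadline to 2006-11-02.
Beaumont filed on 2006-10-13, before the 2006-11-02 deadline, so the action is timely.

TIMELY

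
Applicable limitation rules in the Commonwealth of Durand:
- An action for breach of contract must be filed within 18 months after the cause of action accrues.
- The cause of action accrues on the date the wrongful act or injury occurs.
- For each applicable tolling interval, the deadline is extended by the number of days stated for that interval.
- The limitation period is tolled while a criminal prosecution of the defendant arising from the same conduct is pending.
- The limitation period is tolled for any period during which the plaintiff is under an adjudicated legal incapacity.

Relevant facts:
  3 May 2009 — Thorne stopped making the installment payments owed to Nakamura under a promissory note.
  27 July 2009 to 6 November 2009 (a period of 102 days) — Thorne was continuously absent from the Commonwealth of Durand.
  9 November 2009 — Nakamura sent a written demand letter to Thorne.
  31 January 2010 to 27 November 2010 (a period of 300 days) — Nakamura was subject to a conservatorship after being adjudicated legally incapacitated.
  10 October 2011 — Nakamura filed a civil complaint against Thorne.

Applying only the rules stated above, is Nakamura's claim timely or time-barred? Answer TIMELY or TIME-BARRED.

TIME-BARRED

The claim accrued on 3 May 2009, when the wrongful act occurred.
18 months from 3 May 2009 is 3 November 2010.
The plaintiff's legal incapacity from 31 January 2010 to 27 November 2010 tolled the period for 300 days, extending the deadline to 30 August 2011.
No stated provision tolls the period for the defendant's absence, so the interval from 27 July 2009 to 6 November 2009 has no effect on the deadline.
The other events in the timeline have no effect on the limitation period under the stated rules.
Filing on 10 October 2011 missed the 30 August 2011 deadline — the action is time-barred.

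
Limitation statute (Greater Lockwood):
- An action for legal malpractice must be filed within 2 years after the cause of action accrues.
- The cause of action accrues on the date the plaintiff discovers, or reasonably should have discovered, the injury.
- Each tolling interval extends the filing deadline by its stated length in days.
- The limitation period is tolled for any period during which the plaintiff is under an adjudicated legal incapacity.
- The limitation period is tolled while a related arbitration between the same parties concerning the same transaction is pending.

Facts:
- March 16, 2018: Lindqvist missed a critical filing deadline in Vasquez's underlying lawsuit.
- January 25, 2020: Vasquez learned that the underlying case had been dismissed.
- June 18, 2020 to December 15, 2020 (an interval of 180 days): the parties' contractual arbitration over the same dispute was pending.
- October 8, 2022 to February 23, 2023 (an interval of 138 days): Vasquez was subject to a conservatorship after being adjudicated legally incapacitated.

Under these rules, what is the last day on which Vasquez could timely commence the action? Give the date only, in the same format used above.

July 24, 2022

Accrual is tied to discovery, so the period began on January 25, 2020 rather than on March 16, 2018 when the act occurred.
The untolled deadline — 2 years after January 25, 2020 — is January 25, 2022.
The pending related arbitration from June 18, 2020 to December 15, 2020 tolled the period for 180 days, extending the deadline to July 24, 2022.
The plaintiff's legal incapacity starting October 8, 2022 came too late — the period had run on July 24, 2022 — and so does not extend the deadline.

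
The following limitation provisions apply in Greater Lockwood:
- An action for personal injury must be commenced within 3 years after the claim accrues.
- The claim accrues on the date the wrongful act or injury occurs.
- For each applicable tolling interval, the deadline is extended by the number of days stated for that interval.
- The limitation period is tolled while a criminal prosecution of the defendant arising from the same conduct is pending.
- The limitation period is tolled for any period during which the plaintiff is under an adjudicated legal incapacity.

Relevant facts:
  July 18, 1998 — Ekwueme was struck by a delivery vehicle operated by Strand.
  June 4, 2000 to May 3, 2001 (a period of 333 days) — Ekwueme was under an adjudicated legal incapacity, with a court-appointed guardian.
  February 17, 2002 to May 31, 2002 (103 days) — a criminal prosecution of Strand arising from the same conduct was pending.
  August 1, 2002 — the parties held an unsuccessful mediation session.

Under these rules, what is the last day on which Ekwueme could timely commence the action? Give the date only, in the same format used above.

The claim accrued on July 18, 1998, when the wrongful act occurred.
3 years from July 18, 1998 is July 18, 2001.
Because the plaintiff's legal incapacity ran from June 4, 2000 to May 3, 2001, the deadline is extended by 333 days to June 16, 2002.
Because the pending criminal prosecution ran from February 17, 2002 to May 31, 2002, the deadline is extended by 103 days to September 27, 2002.
The other events in the timeline have no effect on the limitation period under the stated rules.

September 27, 2002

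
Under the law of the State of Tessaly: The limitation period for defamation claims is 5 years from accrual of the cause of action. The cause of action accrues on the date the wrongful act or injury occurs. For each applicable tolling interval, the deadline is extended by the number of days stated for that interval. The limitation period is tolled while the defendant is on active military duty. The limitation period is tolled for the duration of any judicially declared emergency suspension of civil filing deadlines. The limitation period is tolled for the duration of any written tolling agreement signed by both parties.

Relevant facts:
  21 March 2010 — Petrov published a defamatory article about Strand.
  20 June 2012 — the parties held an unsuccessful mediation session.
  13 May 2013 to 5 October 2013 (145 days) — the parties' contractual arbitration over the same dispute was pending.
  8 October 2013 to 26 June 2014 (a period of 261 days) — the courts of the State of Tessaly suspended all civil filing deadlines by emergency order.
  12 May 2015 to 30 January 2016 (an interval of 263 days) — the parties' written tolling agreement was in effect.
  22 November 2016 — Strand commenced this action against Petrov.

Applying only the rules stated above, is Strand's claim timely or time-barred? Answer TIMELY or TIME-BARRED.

TIME-BARRED

The limitation period began to run on 21 March 2010.
5 years from 21 March 2010 is 21 March 2015.
The emergency suspension of filing deadlines from 8 October 2013 to 26 June 2014 tolled the period for 261 days, extending the deadline to 7 December 2015.
Because the written tolling agreement ran from 12 May 2015 to 30 January 2016, the deadline is extended by 263 days to 26 August 2016.
Although a pending arbitration ran from 13 May 2013 to 5 October 2013, the stated rules do not make that a tolling event, so it is disregarded.
Nothing else in the chronology tolls or restarts the period.
The 22 November 2016 filing falls after the 26 August 2016 deadline; the claim is time-barred.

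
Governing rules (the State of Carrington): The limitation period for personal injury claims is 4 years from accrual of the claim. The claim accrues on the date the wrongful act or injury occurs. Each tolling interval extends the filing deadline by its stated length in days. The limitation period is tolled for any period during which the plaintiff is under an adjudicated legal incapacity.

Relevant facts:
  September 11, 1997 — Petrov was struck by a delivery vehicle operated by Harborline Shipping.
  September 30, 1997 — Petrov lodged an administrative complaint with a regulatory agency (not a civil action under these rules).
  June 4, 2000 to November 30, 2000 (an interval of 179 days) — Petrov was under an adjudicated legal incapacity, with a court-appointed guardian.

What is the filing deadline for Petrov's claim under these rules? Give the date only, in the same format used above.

March 9, 2002

The claim accrued on September 11, 1997, the date of the act.
The untolled deadline — 4 years after September 11, 1997 — is September 11, 2001.
Because the plaintiff's legal incapacity ran from June 4, 2000 to November 30, 2000, the deadline is extended by 179 days to March 9, 2002.
None of the other events listed affects the running of the period under the stated rules.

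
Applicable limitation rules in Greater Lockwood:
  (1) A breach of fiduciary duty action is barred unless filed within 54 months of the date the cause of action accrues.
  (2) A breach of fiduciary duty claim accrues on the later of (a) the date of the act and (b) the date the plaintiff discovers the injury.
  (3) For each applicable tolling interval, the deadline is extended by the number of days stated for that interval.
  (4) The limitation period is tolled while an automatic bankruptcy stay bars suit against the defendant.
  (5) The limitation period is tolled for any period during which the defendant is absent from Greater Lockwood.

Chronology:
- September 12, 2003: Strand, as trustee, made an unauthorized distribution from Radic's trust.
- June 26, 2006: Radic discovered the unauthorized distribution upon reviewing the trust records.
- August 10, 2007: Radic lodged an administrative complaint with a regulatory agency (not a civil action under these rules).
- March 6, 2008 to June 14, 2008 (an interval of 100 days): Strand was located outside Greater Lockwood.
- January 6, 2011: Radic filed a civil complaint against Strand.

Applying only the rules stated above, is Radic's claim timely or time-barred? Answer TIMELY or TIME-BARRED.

TIMELY

The claim accrued on June 26, 2006 — the later of the September 12, 2003 act and the June 26, 2006 discovery.
Adding the 54 months base period to June 26, 2006 gives a deadline of December 26, 2010, before any tolling.
The period was tolled for 100 days by the defendant's absence from the jurisdiction (March 6, 2008 to June 14, 2008), pushing the deadline to April 5, 2011.
Nothing else in the chronology tolls or restarts the period.
Radic filed on January 6, 2011, before the April 5, 2011 deadline, so the action is timely.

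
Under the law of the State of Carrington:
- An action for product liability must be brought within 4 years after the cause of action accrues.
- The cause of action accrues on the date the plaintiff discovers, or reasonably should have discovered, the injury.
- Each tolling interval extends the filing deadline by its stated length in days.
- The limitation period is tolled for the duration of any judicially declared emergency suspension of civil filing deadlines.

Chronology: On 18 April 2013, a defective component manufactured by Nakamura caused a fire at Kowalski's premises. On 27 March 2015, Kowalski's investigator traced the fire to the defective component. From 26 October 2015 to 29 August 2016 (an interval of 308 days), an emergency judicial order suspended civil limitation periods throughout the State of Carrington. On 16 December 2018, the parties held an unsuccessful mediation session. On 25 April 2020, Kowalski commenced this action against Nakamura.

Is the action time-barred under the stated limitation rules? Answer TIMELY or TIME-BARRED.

The claim did not accrue until Kowalski discovered the injury on 27 March 2015; the 18 April 2013 act date does not start the clock under the stated rule.
Adding the 4 years base period to 27 March 2015 gives a deadline of 27 March 2019, before any tolling.
The emergency suspension of filing deadlines from 26 October 2015 to 29 August 2016 tolled the period for 308 days, extending the deadline to 29 January 2020.
The other events in the timeline have no effect on the limitation period under the stated rules.
Kowalski filed on 25 April 2020, after the 29 January 2020 deadline, so the action is time-barred.

TIME-BARRED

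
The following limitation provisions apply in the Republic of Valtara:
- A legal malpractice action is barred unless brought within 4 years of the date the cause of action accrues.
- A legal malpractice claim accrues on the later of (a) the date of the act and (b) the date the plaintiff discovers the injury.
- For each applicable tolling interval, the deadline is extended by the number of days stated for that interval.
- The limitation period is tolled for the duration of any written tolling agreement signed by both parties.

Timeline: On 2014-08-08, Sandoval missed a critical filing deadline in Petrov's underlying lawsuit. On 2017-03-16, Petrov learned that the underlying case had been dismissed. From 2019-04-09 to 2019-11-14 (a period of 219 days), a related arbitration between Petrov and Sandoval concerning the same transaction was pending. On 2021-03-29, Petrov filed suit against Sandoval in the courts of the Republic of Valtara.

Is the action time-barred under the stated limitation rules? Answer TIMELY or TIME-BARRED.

TIME-BARRED

Because discovery on 2017-03-16 post-dates the 2014-08-08 act, accrual under the later-of rule falls on 2017-03-16.
Adding the 4 years base period to 2017-03-16 gives a deadline of 2021-03-16, before any tolling.
The pending related arbitration from 2019-04-09 to 2019-11-14 does not toll the period, because no stated rule makes a pending arbitration a tolling event.
The 2021-03-29 filing falls after the 2021-03-16 deadline; the claim is time-barred.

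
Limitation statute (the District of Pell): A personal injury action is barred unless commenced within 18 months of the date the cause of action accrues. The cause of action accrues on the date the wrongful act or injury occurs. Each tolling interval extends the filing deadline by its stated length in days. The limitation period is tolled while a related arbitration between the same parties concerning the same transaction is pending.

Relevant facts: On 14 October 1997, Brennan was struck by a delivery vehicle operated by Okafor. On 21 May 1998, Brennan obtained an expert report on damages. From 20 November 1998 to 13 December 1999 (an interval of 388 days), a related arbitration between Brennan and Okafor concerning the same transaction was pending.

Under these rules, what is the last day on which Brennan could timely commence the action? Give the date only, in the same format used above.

The limitation period began to run on 14 October 1997.
Adding the 18 months base period to 14 October 1997 gives a deadline of 14 April 1999, before any tolling.
The pending related arbitration from 20 November 1998 to 13 December 1999 tolled the period for 388 days, extending the deadline to 6 May 2000.
Nothing else in the chronology tolls or restarts the period.

6 May 2000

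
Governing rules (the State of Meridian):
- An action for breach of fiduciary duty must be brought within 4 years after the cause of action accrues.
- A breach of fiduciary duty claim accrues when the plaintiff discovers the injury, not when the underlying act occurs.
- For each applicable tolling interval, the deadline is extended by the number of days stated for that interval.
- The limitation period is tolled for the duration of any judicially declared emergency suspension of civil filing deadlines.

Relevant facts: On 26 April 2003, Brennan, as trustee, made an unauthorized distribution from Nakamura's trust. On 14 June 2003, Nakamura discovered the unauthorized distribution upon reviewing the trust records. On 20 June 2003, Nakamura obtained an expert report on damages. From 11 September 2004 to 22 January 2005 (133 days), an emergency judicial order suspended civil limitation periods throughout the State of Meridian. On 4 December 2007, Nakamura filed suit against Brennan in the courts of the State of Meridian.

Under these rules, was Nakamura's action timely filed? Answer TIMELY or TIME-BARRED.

The claim did not accrue until Nakamura discovered the injury on 14 June 2003; the 26 April 2003 act date does not start the clock under the stated rule.
4 years from 14 June 2003 is 14 June 2007.
The emergency suspension of filing deadlines from 11 September 2004 to 22 January 2005 tolled the period for 133 days, extending the deadline to 25 October 2007.
Nothing else in the chronology tolls or restarts the period.
Nakamura filed on 4 December 2007, after the 25 October 2007 deadline, so the action is time-barred.

TIME-BARRED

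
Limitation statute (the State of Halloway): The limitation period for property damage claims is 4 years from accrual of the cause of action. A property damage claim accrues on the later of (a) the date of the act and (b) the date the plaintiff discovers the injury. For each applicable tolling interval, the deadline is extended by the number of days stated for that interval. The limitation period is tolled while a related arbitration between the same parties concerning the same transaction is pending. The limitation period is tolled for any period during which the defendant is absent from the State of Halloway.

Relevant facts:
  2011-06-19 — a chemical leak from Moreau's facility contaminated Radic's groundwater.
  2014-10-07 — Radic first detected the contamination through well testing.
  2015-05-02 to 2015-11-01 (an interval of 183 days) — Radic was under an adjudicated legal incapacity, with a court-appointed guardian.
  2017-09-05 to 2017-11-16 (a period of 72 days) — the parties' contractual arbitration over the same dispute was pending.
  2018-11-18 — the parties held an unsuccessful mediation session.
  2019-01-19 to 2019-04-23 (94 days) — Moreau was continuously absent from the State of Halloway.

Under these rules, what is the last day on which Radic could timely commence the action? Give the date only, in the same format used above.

Taking the later of the act (2011-06-19) and discovery (2014-10-07), the claim accrued on 2014-10-07.
Adding the 4 years base period to 2014-10-07 gives a deadline of 2018-10-07, before any tolling.
The pending related arbitration from 2017-09-05 to 2017-11-16 tolled the period for 72 days, extending the deadline to 2018-12-18.
By the time the defendant's absence from the jurisdiction began on 2019-01-19, the limitation period had already expired on 2018-12-18; that interval cannot revive it.
No stated provision tolls the period for the plaintiff's incapacity, so the interval from 2015-05-02 to 2015-11-01 has no effect on the deadline.
The other events in the timeline have no effect on the limitation period under the stated rules.

2018-12-18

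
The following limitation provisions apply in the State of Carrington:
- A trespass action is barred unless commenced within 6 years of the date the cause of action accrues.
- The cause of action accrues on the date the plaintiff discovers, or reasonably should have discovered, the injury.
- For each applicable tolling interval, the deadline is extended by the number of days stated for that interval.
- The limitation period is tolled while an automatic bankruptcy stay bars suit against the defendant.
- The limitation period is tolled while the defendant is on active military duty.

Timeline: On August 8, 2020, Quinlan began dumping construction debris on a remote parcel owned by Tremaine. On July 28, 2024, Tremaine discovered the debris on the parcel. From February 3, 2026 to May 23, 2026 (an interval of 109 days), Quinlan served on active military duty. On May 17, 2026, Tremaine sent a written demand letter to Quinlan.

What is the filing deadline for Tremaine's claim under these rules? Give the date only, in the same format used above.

Under the discovery rule, the claim accrued on July 28, 2024, when Tremaine discovered the injury — not on the August 8, 2020 date of the underlying act.
The untolled deadline — 6 years after July 28, 2024 — is July 28, 2030.
Because the defendant's active military service ran from February 3, 2026 to May 23, 2026, the deadline is extended by 109 days to November 14, 2030.
The other events in the timeline have no effect on the limitation period under the stated rules.

November 14, 2030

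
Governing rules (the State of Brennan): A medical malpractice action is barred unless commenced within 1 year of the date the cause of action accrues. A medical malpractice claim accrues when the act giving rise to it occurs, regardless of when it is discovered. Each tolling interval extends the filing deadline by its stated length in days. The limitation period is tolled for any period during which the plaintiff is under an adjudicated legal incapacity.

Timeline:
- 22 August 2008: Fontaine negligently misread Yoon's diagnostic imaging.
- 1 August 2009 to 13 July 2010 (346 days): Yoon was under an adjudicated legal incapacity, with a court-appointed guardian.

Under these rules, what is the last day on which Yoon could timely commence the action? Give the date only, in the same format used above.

3 August 2010

The cause of action accrued on 22 August 2008, the date of the act.
1 year from 22 August 2008 is 22 August 2009.
Because the plaintiff's legal incapacity ran from 1 August 2009 to 13 July 2010, the deadline is extended by 346 days to 3 August 2010.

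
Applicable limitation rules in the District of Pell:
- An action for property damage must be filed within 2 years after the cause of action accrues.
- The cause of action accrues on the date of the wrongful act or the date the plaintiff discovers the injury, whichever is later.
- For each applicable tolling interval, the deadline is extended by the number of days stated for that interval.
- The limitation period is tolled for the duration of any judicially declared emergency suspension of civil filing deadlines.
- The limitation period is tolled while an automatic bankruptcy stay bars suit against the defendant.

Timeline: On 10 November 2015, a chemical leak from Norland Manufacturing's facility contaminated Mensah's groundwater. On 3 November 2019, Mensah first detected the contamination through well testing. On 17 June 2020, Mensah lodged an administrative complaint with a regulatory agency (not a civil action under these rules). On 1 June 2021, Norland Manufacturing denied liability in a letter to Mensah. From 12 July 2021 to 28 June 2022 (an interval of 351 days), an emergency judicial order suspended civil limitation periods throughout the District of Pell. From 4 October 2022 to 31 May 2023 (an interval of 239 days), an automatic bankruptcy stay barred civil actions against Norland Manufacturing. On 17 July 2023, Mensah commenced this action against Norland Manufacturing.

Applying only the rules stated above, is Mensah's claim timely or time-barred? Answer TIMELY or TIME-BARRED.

TIME-BARRED

The claim accrued on 3 November 2019 — the later of the 10 November 2015 act and the 3 November 2019 discovery.
2 years from 3 November 2019 is 3 November 2021.
The emergency suspension of filing deadlines from 12 July 2021 to 28 June 2022 tolled the period for 351 days, extending the deadline to 20 October 2022.
Because the automatic bankruptcy stay ran from 4 October 2022 to 31 May 2023, the deadline is extended by 239 days to 16 June 2023.
None of the other events listed affects the running of the period under the stated rules.
Filing on 17 July 2023 missed the 16 June 2023 deadline — the action is time-barred.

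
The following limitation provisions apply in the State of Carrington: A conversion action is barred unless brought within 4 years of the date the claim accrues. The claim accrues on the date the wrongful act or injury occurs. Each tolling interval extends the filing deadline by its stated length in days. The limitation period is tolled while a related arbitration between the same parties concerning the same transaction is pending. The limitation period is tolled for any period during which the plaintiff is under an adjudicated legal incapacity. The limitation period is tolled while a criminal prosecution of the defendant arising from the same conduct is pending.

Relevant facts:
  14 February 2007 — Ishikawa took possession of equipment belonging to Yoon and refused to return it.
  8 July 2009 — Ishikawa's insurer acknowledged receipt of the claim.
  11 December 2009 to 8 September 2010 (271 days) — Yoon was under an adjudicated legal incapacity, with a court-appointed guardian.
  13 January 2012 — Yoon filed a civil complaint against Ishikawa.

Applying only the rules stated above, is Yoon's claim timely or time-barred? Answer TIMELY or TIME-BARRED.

The claim accrued on 14 February 2007, when the wrongful act occurred.
Adding the 4 years base period to 14 February 2007 gives a deadline of 14 February 2011, before any tolling.
Because the plaintiff's legal incapacity ran from 11 December 2009 to 8 September 2010, the deadline is extended by 271 days to 12 November 2011.
None of the other events listed affects the running of the period under the stated rules.
The 13 January 2012 filing falls after the 12 November 2011 deadline; the claim is time-barred.

TIME-BARRED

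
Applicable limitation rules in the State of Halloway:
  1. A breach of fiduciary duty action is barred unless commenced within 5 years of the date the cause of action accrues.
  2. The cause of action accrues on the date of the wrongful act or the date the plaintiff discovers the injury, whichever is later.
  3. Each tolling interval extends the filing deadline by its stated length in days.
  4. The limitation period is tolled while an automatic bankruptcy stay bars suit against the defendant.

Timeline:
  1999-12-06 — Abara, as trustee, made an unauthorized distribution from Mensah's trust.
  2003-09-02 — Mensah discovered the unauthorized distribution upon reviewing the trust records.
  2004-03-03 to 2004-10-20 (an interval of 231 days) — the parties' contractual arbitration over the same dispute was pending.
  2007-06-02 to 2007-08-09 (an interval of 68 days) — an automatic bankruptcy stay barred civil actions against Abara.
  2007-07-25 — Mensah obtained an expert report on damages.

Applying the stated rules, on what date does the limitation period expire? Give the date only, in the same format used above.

Because discovery on 2003-09-02 post-dates the 1999-12-06 act, accrual under the later-of rule falls on 2003-09-02.
Adding the 5 years base period to 2003-09-02 gives a deadline of 2008-09-02, before any tolling.
The automatic bankruptcy stay from 2007-06-02 to 2007-08-09 tolled the period for 68 days, extending the deadline to 2008-11-09.
Although a pending arbitration ran from 2004-03-03 to 2004-10-20, the stated rules do not make that a tolling event, so it is disregarded.
None of the other events listed affects the running of the period under the stated rules.

2008-11-09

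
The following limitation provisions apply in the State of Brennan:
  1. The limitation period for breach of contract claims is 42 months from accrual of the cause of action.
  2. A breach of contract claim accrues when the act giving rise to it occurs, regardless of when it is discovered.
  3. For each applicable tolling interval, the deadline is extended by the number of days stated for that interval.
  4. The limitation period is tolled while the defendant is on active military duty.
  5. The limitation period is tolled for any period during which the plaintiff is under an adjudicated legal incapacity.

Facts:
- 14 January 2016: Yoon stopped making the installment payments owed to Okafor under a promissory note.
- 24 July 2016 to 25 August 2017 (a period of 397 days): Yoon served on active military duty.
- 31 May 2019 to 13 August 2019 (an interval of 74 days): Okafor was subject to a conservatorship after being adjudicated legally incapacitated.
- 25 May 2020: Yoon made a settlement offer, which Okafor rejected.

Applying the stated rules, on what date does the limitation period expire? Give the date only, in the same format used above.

The cause of action accrued on 14 January 2016, the date of the act.
The untolled deadline — 42 months after 14 January 2016 — is 14 July 2019.
Because the defendant's active military service ran from 24 July 2016 to 25 August 2017, the deadline is extended by 397 days to 14 August 2020.
The period was tolled for 74 days by the plaintiff's legal incapacity (31 May 2019 to 13 August 2019), pushing the deadline to 27 October 2020.
None of the other events listed affects the running of the period under the stated rules.

27 October 2020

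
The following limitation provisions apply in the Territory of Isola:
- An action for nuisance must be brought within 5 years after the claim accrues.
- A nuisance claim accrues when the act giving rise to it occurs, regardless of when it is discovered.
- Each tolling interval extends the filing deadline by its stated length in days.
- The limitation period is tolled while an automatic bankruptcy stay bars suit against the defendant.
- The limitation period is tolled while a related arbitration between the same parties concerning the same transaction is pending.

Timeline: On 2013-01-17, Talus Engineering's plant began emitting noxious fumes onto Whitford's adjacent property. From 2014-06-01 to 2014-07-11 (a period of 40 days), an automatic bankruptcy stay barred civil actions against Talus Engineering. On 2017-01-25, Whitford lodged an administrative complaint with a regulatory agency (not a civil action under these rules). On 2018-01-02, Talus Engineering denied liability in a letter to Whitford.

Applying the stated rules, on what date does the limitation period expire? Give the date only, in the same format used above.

2018-02-26

The claim accrued on 2013-01-17, the date of the act.
5 years from 2013-01-17 is 2018-01-17.
The period was tolled for 40 days by the automatic bankruptcy stay (2014-06-01 to 2014-07-11), pushing the deadline to 2018-02-26.
None of the other events listed affects the running of the period under the stated rules.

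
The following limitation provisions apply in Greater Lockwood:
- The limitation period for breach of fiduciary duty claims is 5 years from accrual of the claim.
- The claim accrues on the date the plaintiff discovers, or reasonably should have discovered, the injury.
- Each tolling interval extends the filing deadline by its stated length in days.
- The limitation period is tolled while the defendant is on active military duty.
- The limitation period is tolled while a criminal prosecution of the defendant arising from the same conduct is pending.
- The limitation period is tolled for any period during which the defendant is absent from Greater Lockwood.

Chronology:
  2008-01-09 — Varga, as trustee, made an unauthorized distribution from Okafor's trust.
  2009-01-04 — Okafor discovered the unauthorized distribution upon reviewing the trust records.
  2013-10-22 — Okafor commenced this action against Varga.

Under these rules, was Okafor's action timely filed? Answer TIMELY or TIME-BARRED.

TIMELY

Under the discovery rule, the claim accrued on 2009-01-04, when Okafor discovered the injury — not on the 2008-01-09 date of the underlying act.
The untolled deadline — 5 years after 2009-01-04 — is 2014-01-04.
Filing on 2013-10-22 beat the 2014-01-04 deadline — the action is timely.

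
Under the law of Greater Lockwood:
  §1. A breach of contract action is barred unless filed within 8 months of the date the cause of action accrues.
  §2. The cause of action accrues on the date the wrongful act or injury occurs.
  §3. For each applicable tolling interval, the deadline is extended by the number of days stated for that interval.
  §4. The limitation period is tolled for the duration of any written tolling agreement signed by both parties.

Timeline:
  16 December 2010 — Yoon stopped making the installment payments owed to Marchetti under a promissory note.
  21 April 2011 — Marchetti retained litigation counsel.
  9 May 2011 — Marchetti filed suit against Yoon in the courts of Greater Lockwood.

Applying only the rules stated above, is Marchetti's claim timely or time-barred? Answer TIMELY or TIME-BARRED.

TIMELY

The cause of action accrued on 16 December 2010, the date of the act.
8 months from 16 December 2010 is 16 August 2011.
The other events in the timeline have no effect on the limitation period under the stated rules.
Marchetti filed on 9 May 2011, before the 16 August 2011 deadline, so the action is timely.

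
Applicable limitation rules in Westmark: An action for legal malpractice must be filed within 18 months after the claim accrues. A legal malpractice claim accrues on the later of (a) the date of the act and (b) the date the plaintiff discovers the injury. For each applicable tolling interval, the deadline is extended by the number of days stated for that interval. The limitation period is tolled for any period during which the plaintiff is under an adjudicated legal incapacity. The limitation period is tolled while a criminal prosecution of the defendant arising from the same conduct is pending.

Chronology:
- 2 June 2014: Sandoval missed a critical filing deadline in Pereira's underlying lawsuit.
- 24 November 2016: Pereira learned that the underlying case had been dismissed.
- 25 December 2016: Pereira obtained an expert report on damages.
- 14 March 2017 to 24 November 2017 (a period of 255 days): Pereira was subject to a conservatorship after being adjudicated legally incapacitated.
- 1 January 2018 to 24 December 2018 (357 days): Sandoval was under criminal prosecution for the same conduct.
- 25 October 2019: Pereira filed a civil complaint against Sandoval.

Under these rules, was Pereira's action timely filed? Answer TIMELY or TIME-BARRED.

Because discovery on 24 November 2016 post-dates the 2 June 2014 act, accrual under the later-of rule falls on 24 November 2016.
Adding the 18 months base period to 24 November 2016 gives a deadline of 24 May 2018, before any tolling.
The period was tolled for 255 days by the plaintiff's legal incapacity (14 March 2017 to 24 November 2017), pushing the deadline to 3 February 2019.
Because the pending criminal prosecution ran from 1 January 2018 to 24 December 2018, the deadline is extended by 357 days to 26 January 2020.
Nothing else in the chronology tolls or restarts the period.
Pereira filed on 25 October 2019, before the 26 January 2020 deadline, so the action is timely.

TIMELY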